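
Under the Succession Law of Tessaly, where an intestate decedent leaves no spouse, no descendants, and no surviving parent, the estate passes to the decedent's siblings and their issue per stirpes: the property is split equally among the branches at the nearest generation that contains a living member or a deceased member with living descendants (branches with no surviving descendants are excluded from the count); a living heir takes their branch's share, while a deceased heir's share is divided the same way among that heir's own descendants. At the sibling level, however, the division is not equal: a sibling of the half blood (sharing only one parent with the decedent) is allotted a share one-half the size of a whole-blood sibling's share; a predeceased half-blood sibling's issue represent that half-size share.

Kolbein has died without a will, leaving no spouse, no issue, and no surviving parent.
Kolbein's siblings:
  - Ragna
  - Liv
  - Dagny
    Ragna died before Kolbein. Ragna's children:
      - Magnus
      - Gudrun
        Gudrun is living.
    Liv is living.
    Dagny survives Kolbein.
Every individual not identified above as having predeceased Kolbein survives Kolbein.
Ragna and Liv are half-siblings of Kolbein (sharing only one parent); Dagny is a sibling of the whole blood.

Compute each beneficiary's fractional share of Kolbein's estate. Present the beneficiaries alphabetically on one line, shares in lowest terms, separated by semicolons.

Dagny 1/2; Gudrun 1/8; Liv 1/4; Magnus 1/8

No spouse, descendants, or parent survives, so the estate passes to Kolbein's siblings per stirpes.
Half-blood siblings count for one-half the weight of whole-blood siblings at the initial division.
Dividing 1 in proportion to weights (total weight 2): Ragna (weight 1/2) → 1/4; Liv (weight 1/2) → 1/4; Dagny (weight 1) → 1/2.
Ragna predeceased; the 1/4 allotted to Ragna's branch passes to Ragna's issue by representation.
The 1/4 is divided into 2 equal shares of 1/8 among Magnus, Gudrun.
Magnus is living and takes 1/8.
Gudrun is living and takes 1/8.
Liv is living and takes 1/4.
Dagny is living and takes 1/2.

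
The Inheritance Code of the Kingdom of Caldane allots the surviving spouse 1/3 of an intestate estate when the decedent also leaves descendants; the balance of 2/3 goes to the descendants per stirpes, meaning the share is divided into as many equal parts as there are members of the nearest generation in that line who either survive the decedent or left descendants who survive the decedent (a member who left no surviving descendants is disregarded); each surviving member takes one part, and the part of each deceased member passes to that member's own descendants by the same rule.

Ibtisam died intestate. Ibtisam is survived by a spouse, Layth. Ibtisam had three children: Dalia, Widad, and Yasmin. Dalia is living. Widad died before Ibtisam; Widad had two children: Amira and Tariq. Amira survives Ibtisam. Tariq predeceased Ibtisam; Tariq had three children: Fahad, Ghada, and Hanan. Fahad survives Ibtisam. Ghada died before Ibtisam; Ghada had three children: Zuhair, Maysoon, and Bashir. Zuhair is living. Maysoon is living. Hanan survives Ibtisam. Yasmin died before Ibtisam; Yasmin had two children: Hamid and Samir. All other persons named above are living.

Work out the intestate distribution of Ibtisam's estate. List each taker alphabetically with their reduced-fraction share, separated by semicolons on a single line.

Layth, as surviving spouse, takes 1/3.
The remaining 2/3 passes to Ibtisam's descendants per stirpes.
The 2/3 is divided into 3 equal shares of 2/9 among Dalia, Widad, Yasmin.
Dalia is living and takes 2/9.
Widad predeceased; the 2/9 allotted to Widad's branch passes to Widad's issue by representation.
The 2/9 is divided into 2 equal shares of 1/9 among Amira, Tariq.
Amira is living and takes 1/9.
Tariq predeceased; the 1/9 allotted to Tariq's branch passes to Tariq's issue by representation.
The 1/9 is divided into 3 equal shares of 1/27 among Fahad, Ghada, Hanan.
Fahad is living and takes 1/27.
Ghada predeceased; the 1/27 allotted to Ghada's branch passes to Ghada's issue by representation.
The 1/27 is divided into 3 equal shares of 1/81 among Zuhair, Maysoon, Bashir.
Zuhair is living and takes 1/81.
Maysoon is living and takes 1/81.
Bashir is living and takes 1/81.
Hanan is living and takes 1/27.
Yasmin predeceased; the 2/9 allotted to Yasmin's branch passes to Yasmin's issue by representation.
The 2/9 is divided into 2 equal shares of 1/9 among Hamid, Samir.
Hamid is living and takes 1/9.
Samir is living and takes 1/9.

Amira 1/9; Bashir 1/81; Dalia 2/9; Fahad 1/27; Hamid 1/9; Hanan 1/27; Layth 1/3; Maysoon 1/81; Samir 1/9; Zuhair 1/81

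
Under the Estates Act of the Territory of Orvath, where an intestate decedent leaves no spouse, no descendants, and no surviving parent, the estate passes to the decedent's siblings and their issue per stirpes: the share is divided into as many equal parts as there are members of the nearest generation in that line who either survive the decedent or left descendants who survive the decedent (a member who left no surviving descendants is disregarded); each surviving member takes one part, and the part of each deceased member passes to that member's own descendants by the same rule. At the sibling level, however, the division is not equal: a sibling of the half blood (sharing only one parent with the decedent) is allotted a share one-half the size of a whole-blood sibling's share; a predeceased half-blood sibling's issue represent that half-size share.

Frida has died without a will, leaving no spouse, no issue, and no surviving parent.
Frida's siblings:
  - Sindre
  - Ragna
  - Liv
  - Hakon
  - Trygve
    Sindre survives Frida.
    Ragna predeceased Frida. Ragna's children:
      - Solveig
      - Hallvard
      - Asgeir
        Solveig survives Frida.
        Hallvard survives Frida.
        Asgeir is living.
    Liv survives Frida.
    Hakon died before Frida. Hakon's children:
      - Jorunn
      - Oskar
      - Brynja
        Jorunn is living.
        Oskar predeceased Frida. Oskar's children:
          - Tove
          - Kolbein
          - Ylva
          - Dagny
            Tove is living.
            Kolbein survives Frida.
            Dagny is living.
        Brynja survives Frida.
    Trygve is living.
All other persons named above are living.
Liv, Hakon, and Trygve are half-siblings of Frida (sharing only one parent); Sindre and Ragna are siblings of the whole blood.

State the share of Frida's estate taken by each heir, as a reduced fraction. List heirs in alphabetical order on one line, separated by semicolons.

Asgeir 2/21; Brynja 1/21; Dagny 1/84; Hallvard 2/21; Jorunn 1/21; Kolbein 1/84; Liv 1/7; Sindre 2/7; Solveig 2/21; Tove 1/84; Trygve 1/7; Ylva 1/84

No spouse, descendants, or parent survives, so the estate passes to Frida's siblings per stirpes.
Half-blood siblings count for one-half the weight of whole-blood siblings at the initial division.
Dividing 1 in proportion to weights (total weight 7/2): Sindre (weight 1) → 2/7; Ragna (weight 1) → 2/7; Liv (weight 1/2) → 1/7; Hakon (weight 1/2) → 1/7; Trygve (weight 1/2) → 1/7.
Sindre is living and takes 2/7.
Ragna predeceased; the 2/7 allotted to Ragna's branch passes to Ragna's issue by representation.
The 2/7 is divided into 3 equal shares of 2/21 among Solveig, Hallvard, Asgeir.
Solveig is living and takes 2/21.
Hallvard is living and takes 2/21.
Asgeir is living and takes 2/21.
Liv is living and takes 1/7.
Hakon predeceased; the 1/7 allotted to Hakon's branch passes to Hakon's issue by representation.
The 1/7 is divided into 3 equal shares of 1/21 among Jorunn, Oskar, Brynja.
Jorunn is living and takes 1/21.
Oskar predeceased; the 1/21 allotted to Oskar's branch passes to Oskar's issue by representation.
The 1/21 is divided into 4 equal shares of 1/84 among Tove, Kolbein, Ylva, Dagny.
Tove is living and takes 1/84.
Kolbein is living and takes 1/84.
Ylva is living and takes 1/84.
Dagny is living and takes 1/84.
Brynja is living and takes 1/21.
Trygve is living and takes 1/7.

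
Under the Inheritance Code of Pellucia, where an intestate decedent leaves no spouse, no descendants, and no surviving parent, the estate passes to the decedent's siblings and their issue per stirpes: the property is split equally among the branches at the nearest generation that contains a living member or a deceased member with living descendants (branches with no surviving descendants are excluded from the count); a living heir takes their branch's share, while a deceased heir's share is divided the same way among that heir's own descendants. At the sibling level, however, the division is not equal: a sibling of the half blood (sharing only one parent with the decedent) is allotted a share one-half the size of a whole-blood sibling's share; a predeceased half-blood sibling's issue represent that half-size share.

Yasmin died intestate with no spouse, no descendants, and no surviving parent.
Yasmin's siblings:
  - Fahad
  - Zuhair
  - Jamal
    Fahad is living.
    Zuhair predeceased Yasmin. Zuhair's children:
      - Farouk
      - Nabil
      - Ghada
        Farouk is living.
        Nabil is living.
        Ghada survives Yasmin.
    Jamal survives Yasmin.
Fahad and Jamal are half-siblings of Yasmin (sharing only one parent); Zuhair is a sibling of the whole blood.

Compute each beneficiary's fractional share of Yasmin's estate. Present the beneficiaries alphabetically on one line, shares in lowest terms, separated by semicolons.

No spouse, descendants, or parent survives, so the estate passes to Yasmin's siblings per stirpes.
Half-blood siblings count for one-half the weight of whole-blood siblings at the initial division.
Dividing 1 in proportion to weights (total weight 2): Fahad (weight 1/2) → 1/4; Zuhair (weight 1) → 1/2; Jamal (weight 1/2) → 1/4.
Fahad is living and takes 1/4.
Zuhair predeceased; the 1/2 allotted to Zuhair's branch passes to Zuhair's issue by representation.
The 1/2 is divided into 3 equal shares of 1/6 among Farouk, Nabil, Ghada.
Farouk is living and takes 1/6.
Nabil is living and takes 1/6.
Ghada is living and takes 1/6.
Jamal is living and takes 1/4.

Fahad 1/4; Farouk 1/6; Ghada 1/6; Jamal 1/4; Nabil 1/6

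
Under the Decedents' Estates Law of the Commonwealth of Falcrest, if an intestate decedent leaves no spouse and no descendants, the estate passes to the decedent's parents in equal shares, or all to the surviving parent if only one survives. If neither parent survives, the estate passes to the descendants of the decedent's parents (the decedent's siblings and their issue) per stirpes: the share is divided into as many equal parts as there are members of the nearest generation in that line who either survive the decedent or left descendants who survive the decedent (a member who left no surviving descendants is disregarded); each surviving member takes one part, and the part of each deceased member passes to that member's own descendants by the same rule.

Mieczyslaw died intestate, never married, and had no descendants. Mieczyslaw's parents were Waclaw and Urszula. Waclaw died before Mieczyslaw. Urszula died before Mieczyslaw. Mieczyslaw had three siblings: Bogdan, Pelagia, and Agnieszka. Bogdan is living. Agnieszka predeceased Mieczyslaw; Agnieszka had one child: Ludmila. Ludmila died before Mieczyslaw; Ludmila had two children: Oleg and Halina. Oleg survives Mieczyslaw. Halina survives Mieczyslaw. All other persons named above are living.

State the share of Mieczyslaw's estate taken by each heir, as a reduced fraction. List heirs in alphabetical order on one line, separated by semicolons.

Neither parent survives and there are no descendants, so the estate passes to Mieczyslaw's siblings and their issue per stirpes.
The estate is divided into 3 equal shares of 1/3 among Bogdan, Pelagia, Agnieszka.
Bogdan is living and takes 1/3.
Pelagia is living and takes 1/3.
Agnieszka predeceased; the 1/3 allotted to Agnieszka's branch passes to Agnieszka's issue by representation.
Ludmila's line is the sole branch at this level, so the full 1/3 passes to Ludmila's issue by representation.
The 1/3 is divided into 2 equal shares of 1/6 among Oleg, Halina.
Oleg is living and takes 1/6.
Halina is living and takes 1/6.

Bogdan 1/3; Halina 1/6; Oleg 1/6; Pelagia 1/3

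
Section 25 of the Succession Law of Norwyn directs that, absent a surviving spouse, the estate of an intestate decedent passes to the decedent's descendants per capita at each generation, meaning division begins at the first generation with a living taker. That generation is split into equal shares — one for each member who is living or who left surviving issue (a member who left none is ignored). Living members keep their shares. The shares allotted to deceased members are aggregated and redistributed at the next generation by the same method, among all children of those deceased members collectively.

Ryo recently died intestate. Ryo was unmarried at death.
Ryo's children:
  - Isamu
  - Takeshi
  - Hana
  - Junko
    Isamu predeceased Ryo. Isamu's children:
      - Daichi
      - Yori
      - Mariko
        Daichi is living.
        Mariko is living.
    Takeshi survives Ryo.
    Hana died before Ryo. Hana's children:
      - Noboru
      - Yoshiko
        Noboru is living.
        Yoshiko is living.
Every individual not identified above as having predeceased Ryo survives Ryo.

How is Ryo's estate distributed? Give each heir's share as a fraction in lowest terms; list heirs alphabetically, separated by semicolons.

Daichi 1/10; Junko 1/4; Mariko 1/10; Noboru 1/10; Takeshi 1/4; Yori 1/10; Yoshiko 1/10

There is no surviving spouse, so the entire estate passes to Ryo's descendants per capita at each generation.
At generation 1 (Isamu, Takeshi, Hana, Junko) there are 4 shares of (1)/4 = 1/4 each.
Living: Takeshi and Junko — each takes 1/4.
Deceased: Isamu and Hana. Their combined 1/2 is pooled and carried to generation 2.
At generation 2 (Daichi, Yori, Mariko, Noboru, Yoshiko) there are 5 shares of (1/2)/5 = 1/10 each.
Living: Daichi, Yori, Mariko, Noboru, and Yoshiko — each takes 1/10.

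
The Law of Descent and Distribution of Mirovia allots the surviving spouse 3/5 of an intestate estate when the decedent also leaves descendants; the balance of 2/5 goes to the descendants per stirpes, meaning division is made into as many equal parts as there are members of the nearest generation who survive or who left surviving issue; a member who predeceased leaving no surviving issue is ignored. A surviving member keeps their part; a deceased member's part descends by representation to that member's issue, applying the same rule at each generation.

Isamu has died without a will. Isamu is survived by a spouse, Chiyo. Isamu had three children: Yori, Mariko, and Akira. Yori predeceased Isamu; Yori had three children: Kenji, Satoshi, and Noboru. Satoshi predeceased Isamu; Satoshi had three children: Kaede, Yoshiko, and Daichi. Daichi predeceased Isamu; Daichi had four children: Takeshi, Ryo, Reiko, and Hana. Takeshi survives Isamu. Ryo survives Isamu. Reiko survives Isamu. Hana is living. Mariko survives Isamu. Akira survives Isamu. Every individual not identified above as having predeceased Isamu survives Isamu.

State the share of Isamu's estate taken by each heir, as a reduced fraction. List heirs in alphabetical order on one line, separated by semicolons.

Akira 2/15; Chiyo 3/5; Hana 1/270; Kaede 2/135; Kenji 2/45; Mariko 2/15; Noboru 2/45; Reiko 1/270; Ryo 1/270; Takeshi 1/270; Yoshiko 2/135

Chiyo, as surviving spouse, takes 3/5.
The remaining 2/5 passes to Isamu's descendants per stirpes.
The 2/5 is divided into 3 equal shares of 2/15 among Yori, Mariko, Akira.
Yori predeceased; the 2/15 allotted to Yori's branch passes to Yori's issue by representation.
The 2/15 is divided into 3 equal shares of 2/45 among Kenji, Satoshi, Noboru.
Kenji is living and takes 2/45.
Satoshi predeceased; the 2/45 allotted to Satoshi's branch passes to Satoshi's issue by representation.
The 2/45 is divided into 3 equal shares of 2/135 among Kaede, Yoshiko, Daichi.
Kaede is living and takes 2/135.
Yoshiko is living and takes 2/135.
Daichi predeceased; the 2/135 allotted to Daichi's branch passes to Daichi's issue by representation.
The 2/135 is divided into 4 equal shares of 1/270 among Takeshi, Ryo, Reiko, Hana.
Takeshi is living and takes 1/270.
Ryo is living and takes 1/270.
Reiko is living and takes 1/270.
Hana is living and takes 1/270.
Noboru is living and takes 2/45.
Mariko is living and takes 2/15.
Akira is living and takes 2/15.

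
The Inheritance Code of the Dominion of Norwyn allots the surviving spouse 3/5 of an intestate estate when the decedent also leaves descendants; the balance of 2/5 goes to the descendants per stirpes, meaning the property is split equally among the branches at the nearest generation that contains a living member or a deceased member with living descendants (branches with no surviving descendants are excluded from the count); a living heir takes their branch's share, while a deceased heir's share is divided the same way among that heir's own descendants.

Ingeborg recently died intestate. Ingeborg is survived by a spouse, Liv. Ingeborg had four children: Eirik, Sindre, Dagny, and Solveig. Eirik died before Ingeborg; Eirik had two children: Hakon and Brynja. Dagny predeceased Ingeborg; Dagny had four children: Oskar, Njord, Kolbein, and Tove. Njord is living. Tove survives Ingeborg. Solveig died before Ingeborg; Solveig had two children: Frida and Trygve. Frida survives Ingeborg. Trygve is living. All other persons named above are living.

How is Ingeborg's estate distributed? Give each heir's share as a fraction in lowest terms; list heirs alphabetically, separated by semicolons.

Liv, as surviving spouse, takes 3/5.
The remaining 2/5 passes to Ingeborg's descendants per stirpes.
The 2/5 is divided into 4 equal shares of 1/10 among Eirik, Sindre, Dagny, Solveig.
Eirik predeceased; the 1/10 allotted to Eirik's branch passes to Eirik's issue by representation.
The 1/10 is divided into 2 equal shares of 1/20 among Hakon, Brynja.
Hakon is living and takes 1/20.
Brynja is living and takes 1/20.
Sindre is living and takes 1/10.
Dagny predeceased; the 1/10 allotted to Dagny's branch passes to Dagny's issue by representation.
The 1/10 is divided into 4 equal shares of 1/40 among Oskar, Njord, Kolbein, Tove.
Oskar is living and takes 1/40.
Njord is living and takes 1/40.
Kolbein is living and takes 1/40.
Tove is living and takes 1/40.
Solveig predeceased; the 1/10 allotted to Solveig's branch passes to Solveig's issue by representation.
The 1/10 is divided into 2 equal shares of 1/20 among Frida, Trygve.
Frida is living and takes 1/20.
Trygve is living and takes 1/20.

Brynja 1/20; Frida 1/20; Hakon 1/20; Kolbein 1/40; Liv 3/5; Njord 1/40; Oskar 1/40; Sindre 1/10; Tove 1/40; Trygve 1/20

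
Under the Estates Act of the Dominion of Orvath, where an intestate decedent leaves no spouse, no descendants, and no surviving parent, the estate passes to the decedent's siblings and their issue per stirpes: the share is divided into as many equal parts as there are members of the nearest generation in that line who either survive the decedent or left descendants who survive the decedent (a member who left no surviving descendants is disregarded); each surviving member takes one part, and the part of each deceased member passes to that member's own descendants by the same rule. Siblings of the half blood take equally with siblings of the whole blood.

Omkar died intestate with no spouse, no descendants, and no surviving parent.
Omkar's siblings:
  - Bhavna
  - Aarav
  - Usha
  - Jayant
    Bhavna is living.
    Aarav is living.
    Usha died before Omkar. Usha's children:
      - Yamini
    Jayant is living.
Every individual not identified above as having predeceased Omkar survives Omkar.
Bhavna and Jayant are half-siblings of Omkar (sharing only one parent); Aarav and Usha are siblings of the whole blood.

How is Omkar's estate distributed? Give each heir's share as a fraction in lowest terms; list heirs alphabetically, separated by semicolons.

Aarav 1/4; Bhavna 1/4; Jayant 1/4; Yamini 1/4

No spouse, descendants, or parent survives, so the estate passes to Omkar's siblings per stirpes.
Half-blood and whole-blood siblings take equally under the stated rule.
The estate is divided into 4 equal shares of 1/4 among Bhavna, Aarav, Usha, Jayant.
Bhavna is living and takes 1/4.
Aarav is living and takes 1/4.
Usha predeceased; the 1/4 allotted to Usha's branch passes to Usha's issue by representation.
Yamini is the sole taker at this level and receives the full 1/4.
Jayant is living and takes 1/4.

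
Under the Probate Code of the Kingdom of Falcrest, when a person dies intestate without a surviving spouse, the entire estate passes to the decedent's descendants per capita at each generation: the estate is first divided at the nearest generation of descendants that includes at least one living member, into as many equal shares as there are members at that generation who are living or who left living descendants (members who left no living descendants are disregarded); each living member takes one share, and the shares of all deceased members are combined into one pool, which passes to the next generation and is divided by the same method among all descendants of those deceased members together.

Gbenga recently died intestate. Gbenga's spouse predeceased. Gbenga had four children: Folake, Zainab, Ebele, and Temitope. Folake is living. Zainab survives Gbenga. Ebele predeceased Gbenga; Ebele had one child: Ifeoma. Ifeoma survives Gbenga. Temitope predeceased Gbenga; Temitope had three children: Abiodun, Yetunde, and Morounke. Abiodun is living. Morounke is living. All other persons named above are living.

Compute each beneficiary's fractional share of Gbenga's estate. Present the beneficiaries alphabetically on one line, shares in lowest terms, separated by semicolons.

Abiodun 1/8; Folake 1/4; Ifeoma 1/8; Morounke 1/8; Yetunde 1/8; Zainab 1/4

There is no surviving spouse, so the entire estate passes to Gbenga's descendants per capita at each generation.
At generation 1 (Folake, Zainab, Ebele, Temitope) there are 4 shares of (1)/4 = 1/4 each.
Living: Folake and Zainab — each takes 1/4.
Deceased: Ebele and Temitope. Their combined 1/2 is pooled and carried to generation 2.
At generation 2 (Ifeoma, Abiodun, Yetunde, Morounke) there are 4 shares of (1/2)/4 = 1/8 each.
Living: Ifeoma, Abiodun, Yetunde, and Morounke — each takes 1/8.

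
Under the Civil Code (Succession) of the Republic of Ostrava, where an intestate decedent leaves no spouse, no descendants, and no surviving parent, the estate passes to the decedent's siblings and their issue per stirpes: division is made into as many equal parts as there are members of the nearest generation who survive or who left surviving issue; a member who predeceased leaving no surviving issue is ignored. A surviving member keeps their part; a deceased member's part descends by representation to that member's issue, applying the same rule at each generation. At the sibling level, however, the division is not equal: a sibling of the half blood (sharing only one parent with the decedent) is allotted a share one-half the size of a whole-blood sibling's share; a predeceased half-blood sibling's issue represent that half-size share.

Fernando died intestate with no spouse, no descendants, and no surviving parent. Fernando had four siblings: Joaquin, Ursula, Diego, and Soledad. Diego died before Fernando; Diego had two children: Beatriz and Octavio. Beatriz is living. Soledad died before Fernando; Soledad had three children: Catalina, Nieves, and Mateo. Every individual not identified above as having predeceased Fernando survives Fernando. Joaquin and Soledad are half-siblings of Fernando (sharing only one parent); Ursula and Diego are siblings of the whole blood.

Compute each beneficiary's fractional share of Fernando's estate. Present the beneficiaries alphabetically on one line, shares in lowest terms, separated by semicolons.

No spouse, descendants, or parent survives, so the estate passes to Fernando's siblings per stirpes.
Half-blood siblings count for one-half the weight of whole-blood siblings at the initial division.
Dividing 1 in proportion to weights (total weight 3): Joaquin (weight 1/2) → 1/6; Ursula (weight 1) → 1/3; Diego (weight 1) → 1/3; Soledad (weight 1/2) → 1/6.
Joaquin is living and takes 1/6.
Ursula is living and takes 1/3.
Diego predeceased; the 1/3 allotted to Diego's branch passes to Diego's issue by representation.
The 1/3 is divided into 2 equal shares of 1/6 among Beatriz, Octavio.
Beatriz is living and takes 1/6.
Octavio is living and takes 1/6.
Soledad predeceased; the 1/6 allotted to Soledad's branch passes to Soledad's issue by representation.
The 1/6 is divided into 3 equal shares of 1/18 among Catalina, Nieves, Mateo.
Catalina is living and takes 1/18.
Nieves is living and takes 1/18.
Mateo is living and takes 1/18.

Beatriz 1/6; Catalina 1/18; Joaquin 1/6; Mateo 1/18; Nieves 1/18; Octavio 1/6; Ursula 1/3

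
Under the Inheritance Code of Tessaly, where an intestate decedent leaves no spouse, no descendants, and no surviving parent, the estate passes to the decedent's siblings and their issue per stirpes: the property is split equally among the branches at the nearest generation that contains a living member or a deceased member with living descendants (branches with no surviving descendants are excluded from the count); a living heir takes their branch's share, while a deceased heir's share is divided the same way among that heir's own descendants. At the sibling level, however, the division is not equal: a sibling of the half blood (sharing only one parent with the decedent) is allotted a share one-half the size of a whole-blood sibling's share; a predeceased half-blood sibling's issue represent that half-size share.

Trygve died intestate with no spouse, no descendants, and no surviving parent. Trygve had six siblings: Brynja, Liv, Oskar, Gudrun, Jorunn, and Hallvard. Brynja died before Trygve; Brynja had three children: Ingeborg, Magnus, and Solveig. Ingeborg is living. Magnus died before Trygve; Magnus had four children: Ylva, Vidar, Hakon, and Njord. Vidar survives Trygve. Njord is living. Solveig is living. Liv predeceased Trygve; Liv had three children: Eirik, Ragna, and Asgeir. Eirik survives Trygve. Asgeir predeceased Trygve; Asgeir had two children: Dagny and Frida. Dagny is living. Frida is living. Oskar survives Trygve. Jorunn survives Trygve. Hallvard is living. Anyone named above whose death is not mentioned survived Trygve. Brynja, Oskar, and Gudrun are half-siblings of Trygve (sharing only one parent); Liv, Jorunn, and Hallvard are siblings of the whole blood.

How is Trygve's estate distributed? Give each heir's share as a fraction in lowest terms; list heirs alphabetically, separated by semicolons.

Dagny 1/27; Eirik 2/27; Frida 1/27; Gudrun 1/9; Hakon 1/108; Hallvard 2/9; Ingeborg 1/27; Jorunn 2/9; Njord 1/108; Oskar 1/9; Ragna 2/27; Solveig 1/27; Vidar 1/108; Ylva 1/108

No spouse, descendants, or parent survives, so the estate passes to Trygve's siblings per stirpes.
Half-blood siblings count for one-half the weight of whole-blood siblings at the initial division.
Dividing 1 in proportion to weights (total weight 9/2): Brynja (weight 1/2) → 1/9; Liv (weight 1) → 2/9; Oskar (weight 1/2) → 1/9; Gudrun (weight 1/2) → 1/9; Jorunn (weight 1) → 2/9; Hallvard (weight 1) → 2/9.
Brynja predeceased; the 1/9 allotted to Brynja's branch passes to Brynja's issue by representation.
The 1/9 is divided into 3 equal shares of 1/27 among Ingeborg, Magnus, Solveig.
Ingeborg is living and takes 1/27.
Magnus predeceased; the 1/27 allotted to Magnus's branch passes to Magnus's issue by representation.
The 1/27 is divided into 4 equal shares of 1/108 among Ylva, Vidar, Hakon, Njord.
Ylva is living and takes 1/108.
Vidar is living and takes 1/108.
Hakon is living and takes 1/108.
Njord is living and takes 1/108.
Solveig is living and takes 1/27.
Liv predeceased; the 2/9 allotted to Liv's branch passes to Liv's issue by representation.
The 2/9 is divided into 3 equal shares of 2/27 among Eirik, Ragna, Asgeir.
Eirik is living and takes 2/27.
Ragna is living and takes 2/27.
Asgeir predeceased; the 2/27 allotted to Asgeir's branch passes to Asgeir's issue by representation.
The 2/27 is divided into 2 equal shares of 1/27 among Dagny, Frida.
Dagny is living and takes 1/27.
Frida is living and takes 1/27.
Oskar is living and takes 1/9.
Gudrun is living and takes 1/9.
Jorunn is living and takes 2/9.
Hallvard is living and takes 2/9.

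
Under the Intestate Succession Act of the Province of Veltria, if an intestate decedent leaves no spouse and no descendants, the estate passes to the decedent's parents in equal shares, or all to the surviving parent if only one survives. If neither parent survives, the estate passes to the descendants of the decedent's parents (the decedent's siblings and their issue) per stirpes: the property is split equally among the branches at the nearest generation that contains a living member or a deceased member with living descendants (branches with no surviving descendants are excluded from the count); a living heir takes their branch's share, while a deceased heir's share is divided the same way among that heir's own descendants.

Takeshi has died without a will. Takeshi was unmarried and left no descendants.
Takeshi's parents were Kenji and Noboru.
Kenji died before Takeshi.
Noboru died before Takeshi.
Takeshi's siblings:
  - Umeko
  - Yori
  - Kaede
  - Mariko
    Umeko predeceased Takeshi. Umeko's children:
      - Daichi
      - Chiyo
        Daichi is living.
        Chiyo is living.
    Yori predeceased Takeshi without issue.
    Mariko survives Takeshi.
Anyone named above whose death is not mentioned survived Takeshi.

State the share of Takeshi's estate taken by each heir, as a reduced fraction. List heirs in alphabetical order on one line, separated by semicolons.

Chiyo 1/6; Daichi 1/6; Kaede 1/3; Mariko 1/3

Neither parent survives and there are no descendants, so the estate passes to Takeshi's siblings and their issue per stirpes.
Yori left no surviving issue, so that branch lapses and is disregarded.
The estate is divided into 3 equal shares of 1/3 among Umeko, Kaede, Mariko.
Umeko predeceased; the 1/3 allotted to Umeko's branch passes to Umeko's issue by representation.
The 1/3 is divided into 2 equal shares of 1/6 among Daichi, Chiyo.
Daichi is living and takes 1/6.
Chiyo is living and takes 1/6.
Kaede is living and takes 1/3.
Mariko is living and takes 1/3.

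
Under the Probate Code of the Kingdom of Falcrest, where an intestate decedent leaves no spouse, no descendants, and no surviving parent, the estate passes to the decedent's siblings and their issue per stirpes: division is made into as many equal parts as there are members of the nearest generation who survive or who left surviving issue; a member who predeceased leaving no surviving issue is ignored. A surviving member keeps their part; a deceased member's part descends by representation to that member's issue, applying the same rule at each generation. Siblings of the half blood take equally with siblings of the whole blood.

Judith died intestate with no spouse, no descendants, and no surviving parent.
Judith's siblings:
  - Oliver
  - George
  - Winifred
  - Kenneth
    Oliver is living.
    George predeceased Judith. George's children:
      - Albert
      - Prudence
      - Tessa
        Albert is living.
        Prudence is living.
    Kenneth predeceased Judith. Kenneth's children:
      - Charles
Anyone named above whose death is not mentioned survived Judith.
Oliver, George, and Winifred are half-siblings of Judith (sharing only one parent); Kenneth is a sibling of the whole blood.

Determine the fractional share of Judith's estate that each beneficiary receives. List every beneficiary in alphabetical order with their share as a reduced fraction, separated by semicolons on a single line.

Albert 1/12; Charles 1/4; Oliver 1/4; Prudence 1/12; Tessa 1/12; Winifred 1/4

No spouse, descendants, or parent survives, so the estate passes to Judith's siblings per stirpes.
Half-blood and whole-blood siblings take equally under the stated rule.
The estate is divided into 4 equal shares of 1/4 among Oliver, George, Winifred, Kenneth.
Oliver is living and takes 1/4.
George predeceased; the 1/4 allotted to George's branch passes to George's issue by representation.
The 1/4 is divided into 3 equal shares of 1/12 among Albert, Prudence, Tessa.
Albert is living and takes 1/12.
Prudence is living and takes 1/12.
Tessa is living and takes 1/12.
Winifred is living and takes 1/4.
Kenneth predeceased; the 1/4 allotted to Kenneth's branch passes to Kenneth's issue by representation.
Charles is the sole taker at this level and receives the full 1/4.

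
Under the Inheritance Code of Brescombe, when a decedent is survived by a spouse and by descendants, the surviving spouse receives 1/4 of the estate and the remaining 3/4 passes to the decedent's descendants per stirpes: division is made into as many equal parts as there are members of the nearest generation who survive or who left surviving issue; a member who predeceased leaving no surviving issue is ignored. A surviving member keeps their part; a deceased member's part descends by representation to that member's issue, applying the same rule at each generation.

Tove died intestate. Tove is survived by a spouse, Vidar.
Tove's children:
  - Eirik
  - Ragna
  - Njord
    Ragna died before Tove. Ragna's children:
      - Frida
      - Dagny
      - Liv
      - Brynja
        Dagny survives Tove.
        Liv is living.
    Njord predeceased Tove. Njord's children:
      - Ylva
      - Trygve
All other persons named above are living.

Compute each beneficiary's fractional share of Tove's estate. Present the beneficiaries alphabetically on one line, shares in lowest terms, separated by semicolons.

Brynja 1/16; Dagny 1/16; Eirik 1/4; Frida 1/16; Liv 1/16; Trygve 1/8; Vidar 1/4; Ylva 1/8

Vidar, as surviving spouse, takes 1/4.
The remaining 3/4 passes to Tove's descendants per stirpes.
The 3/4 is divided into 3 equal shares of 1/4 among Eirik, Ragna, Njord.
Eirik is living and takes 1/4.
Ragna predeceased; the 1/4 allotted to Ragna's branch passes to Ragna's issue by representation.
The 1/4 is divided into 4 equal shares of 1/16 among Frida, Dagny, Liv, Brynja.
Frida is living and takes 1/16.
Dagny is living and takes 1/16.
Liv is living and takes 1/16.
Brynja is living and takes 1/16.
Njord predeceased; the 1/4 allotted to Njord's branch passes to Njord's issue by representation.
The 1/4 is divided into 2 equal shares of 1/8 among Ylva, Trygve.
Ylva is living and takes 1/8.
Trygve is living and takes 1/8.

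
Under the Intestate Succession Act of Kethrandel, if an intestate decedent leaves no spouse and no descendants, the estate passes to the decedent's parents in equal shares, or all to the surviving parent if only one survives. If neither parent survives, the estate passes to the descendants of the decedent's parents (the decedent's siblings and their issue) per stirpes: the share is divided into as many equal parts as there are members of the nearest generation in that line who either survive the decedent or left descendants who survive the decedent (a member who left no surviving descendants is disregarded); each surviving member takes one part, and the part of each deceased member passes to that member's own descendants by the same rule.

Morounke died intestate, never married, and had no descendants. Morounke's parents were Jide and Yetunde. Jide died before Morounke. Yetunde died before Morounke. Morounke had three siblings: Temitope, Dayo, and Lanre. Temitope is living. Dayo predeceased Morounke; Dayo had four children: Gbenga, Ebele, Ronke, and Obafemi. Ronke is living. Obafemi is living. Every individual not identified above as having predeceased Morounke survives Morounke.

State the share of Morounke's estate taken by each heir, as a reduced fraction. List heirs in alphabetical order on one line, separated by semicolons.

Ebele 1/12; Gbenga 1/12; Lanre 1/3; Obafemi 1/12; Ronke 1/12; Temitope 1/3

Neither parent survives and there are no descendants, so the estate passes to Morounke's siblings and their issue per stirpes.
The estate is divided into 3 equal shares of 1/3 among Temitope, Dayo, Lanre.
Temitope is living and takes 1/3.
Dayo predeceased; the 1/3 allotted to Dayo's branch passes to Dayo's issue by representation.
The 1/3 is divided into 4 equal shares of 1/12 among Gbenga, Ebele, Ronke, Obafemi.
Gbenga is living and takes 1/12.
Ebele is living and takes 1/12.
Ronke is living and takes 1/12.
Obafemi is living and takes 1/12.
Lanre is living and takes 1/3.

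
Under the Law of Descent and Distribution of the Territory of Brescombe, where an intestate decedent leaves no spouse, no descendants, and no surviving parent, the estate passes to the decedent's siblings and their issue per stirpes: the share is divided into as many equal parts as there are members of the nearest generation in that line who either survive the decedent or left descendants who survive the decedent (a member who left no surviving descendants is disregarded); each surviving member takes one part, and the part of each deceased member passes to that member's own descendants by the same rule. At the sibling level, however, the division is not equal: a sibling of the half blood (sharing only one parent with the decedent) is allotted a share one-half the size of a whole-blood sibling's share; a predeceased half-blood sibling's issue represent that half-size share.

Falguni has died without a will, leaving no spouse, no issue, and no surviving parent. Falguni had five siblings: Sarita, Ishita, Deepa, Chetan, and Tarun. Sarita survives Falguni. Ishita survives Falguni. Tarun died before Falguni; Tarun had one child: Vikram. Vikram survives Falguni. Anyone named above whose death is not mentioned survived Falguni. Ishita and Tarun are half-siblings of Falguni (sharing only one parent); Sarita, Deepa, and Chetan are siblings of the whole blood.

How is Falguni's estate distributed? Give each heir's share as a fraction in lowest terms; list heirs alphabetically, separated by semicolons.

No spouse, descendants, or parent survives, so the estate passes to Falguni's siblings per stirpes.
Half-blood siblings count for one-half the weight of whole-blood siblings at the initial division.
Dividing 1 in proportion to weights (total weight 4): Sarita (weight 1) → 1/4; Ishita (weight 1/2) → 1/8; Deepa (weight 1) → 1/4; Chetan (weight 1) → 1/4; Tarun (weight 1/2) → 1/8.
Sarita is living and takes 1/4.
Ishita is living and takes 1/8.
Deepa is living and takes 1/4.
Chetan is living and takes 1/4.
Tarun predeceased; the 1/8 allotted to Tarun's branch passes to Tarun's issue by representation.
Vikram is the sole taker at this level and receives the full 1/8.

Chetan 1/4; Deepa 1/4; Ishita 1/8; Sarita 1/4; Vikram 1/8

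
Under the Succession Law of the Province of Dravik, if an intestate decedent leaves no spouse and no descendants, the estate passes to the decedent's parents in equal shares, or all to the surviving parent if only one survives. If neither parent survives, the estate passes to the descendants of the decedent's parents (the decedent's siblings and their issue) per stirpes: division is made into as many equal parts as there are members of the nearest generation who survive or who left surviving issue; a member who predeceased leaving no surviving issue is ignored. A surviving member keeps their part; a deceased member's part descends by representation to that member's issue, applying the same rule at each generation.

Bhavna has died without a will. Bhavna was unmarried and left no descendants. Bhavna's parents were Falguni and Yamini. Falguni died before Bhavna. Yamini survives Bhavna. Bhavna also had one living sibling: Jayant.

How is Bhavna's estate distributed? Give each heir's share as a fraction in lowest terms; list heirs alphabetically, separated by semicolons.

Yamini 1

Only one parent, Yamini, survives, so Yamini takes the entire estate. The siblings take nothing because a surviving parent has priority.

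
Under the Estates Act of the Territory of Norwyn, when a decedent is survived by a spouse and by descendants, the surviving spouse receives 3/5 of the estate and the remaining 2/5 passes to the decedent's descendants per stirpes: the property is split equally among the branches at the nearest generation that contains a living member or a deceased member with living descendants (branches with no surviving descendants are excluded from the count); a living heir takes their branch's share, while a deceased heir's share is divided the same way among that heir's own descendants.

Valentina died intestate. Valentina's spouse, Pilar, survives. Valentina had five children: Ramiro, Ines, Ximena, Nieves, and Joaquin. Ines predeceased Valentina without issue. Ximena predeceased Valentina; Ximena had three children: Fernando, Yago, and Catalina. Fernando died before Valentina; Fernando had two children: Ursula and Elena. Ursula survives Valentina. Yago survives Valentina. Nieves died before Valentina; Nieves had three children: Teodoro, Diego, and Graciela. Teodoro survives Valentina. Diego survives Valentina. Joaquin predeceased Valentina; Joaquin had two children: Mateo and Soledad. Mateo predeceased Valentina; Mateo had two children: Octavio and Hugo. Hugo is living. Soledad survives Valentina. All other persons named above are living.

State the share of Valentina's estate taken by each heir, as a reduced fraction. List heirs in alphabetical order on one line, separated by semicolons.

Pilar, as surviving spouse, takes 3/5.
The remaining 2/5 passes to Valentina's descendants per stirpes.
Ines left no surviving issue, so that branch lapses and is disregarded.
The 2/5 is divided into 4 equal shares of 1/10 among Ramiro, Ximena, Nieves, Joaquin.
Ramiro is living and takes 1/10.
Ximena predeceased; the 1/10 allotted to Ximena's branch passes to Ximena's issue by representation.
The 1/10 is divided into 3 equal shares of 1/30 among Fernando, Yago, Catalina.
Fernando predeceased; the 1/30 allotted to Fernando's branch passes to Fernando's issue by representation.
The 1/30 is divided into 2 equal shares of 1/60 among Ursula, Elena.
Ursula is living and takes 1/60.
Elena is living and takes 1/60.
Yago is living and takes 1/30.
Catalina is living and takes 1/30.
Nieves predeceased; the 1/10 allotted to Nieves's branch passes to Nieves's issue by representation.
The 1/10 is divided into 3 equal shares of 1/30 among Teodoro, Diego, Graciela.
Teodoro is living and takes 1/30.
Diego is living and takes 1/30.
Graciela is living and takes 1/30.
Joaquin predeceased; the 1/10 allotted to Joaquin's branch passes to Joaquin's issue by representation.
The 1/10 is divided into 2 equal shares of 1/20 among Mateo, Soledad.
Mateo predeceased; the 1/20 allotted to Mateo's branch passes to Mateo's issue by representation.
The 1/20 is divided into 2 equal shares of 1/40 among Octavio, Hugo.
Octavio is living and takes 1/40.
Hugo is living and takes 1/40.
Soledad is living and takes 1/20.

Catalina 1/30; Diego 1/30; Elena 1/60; Graciela 1/30; Hugo 1/40; Octavio 1/40; Pilar 3/5; Ramiro 1/10; Soledad 1/20; Teodoro 1/30; Ursula 1/60; Yago 1/30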